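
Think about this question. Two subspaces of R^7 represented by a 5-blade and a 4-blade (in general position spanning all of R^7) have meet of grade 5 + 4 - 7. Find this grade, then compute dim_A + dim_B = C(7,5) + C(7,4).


Meet grade = grade(A) + grade(B) - n
= 5 + 4 - 7 = 2
C(7,5) = 21
C(7,4) = 35
dim_A + dim_B = 21 + 35 = 56


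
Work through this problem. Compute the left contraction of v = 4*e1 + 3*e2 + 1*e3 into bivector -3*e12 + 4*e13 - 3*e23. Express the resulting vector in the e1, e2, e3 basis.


Left contraction v _| B = <vB>_1 (grade-1 part of the geometric product vB).
Using e1_|e12 = e2, e2_|e12 = -e1, e1_|e13 = e3, e3_|e13 = -e1, e2_|e23 = e3, e3_|e23 = -e2:
e1 coeff: -v2*b12 - v3*b13 = -(3)*(-3) - (1)*(4) = 5
e2 coeff: v1*b12 - v3*b23 = (4)*(-3) - (1)*(-3) = -9
e3 coeff: v1*b13 + v2*b23 = (4)*(4) + (3)*(-3) = 7
v _| B = 5*e1 - 9*e2 + 7*e3


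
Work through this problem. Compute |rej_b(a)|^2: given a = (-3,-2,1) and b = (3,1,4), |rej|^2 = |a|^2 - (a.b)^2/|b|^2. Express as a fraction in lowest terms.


|a|^2 = (-3)^2 + (-2)^2 + 1^2 = 14
|b|^2 = 3^2 + 1^2 + 4^2 = 26
a . b = (-3)*3 + (-2)*1 + 1*4 = -7
(a.b)^2 = (-7)^2 = 49
|rej|^2 = 14 - 49/26
= (364 - 49)/26
= 315/26
In lowest terms: 315/26


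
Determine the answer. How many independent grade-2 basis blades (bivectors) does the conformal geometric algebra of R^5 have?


The conformal model of R^5 uses Cl(6,1) with m = 5 + 2 = 7 generators.
Number of grade-2 blades = C(m, 2) = C(7, 2)
= 7*6/2 = 21


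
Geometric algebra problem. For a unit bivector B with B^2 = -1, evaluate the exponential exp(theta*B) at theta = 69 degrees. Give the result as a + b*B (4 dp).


For a unit bivector B with B^2 = -1, the exponential series gives
e^(theta*B) = cos(theta) + sin(theta)*B (the GA analogue of Euler's formula).
theta = 69 degrees = 1.204277 rad
cos(69 deg) = 0.3584
sin(69 deg) = 0.9336
exp(theta*B) = 0.3584 + 0.9336*B


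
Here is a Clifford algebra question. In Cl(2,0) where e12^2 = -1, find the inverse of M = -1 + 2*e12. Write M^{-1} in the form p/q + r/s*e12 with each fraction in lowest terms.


M = -1 + 2*e12, where e12^2 = -1.
Since M commutes with its reverse ~M = a - b*e12, M * ~M = a^2 - b^2*e12^2 = a^2 + b^2.
So M^{-1} = ~M / (a^2 + b^2) = (a - b*e12)/(a^2 + b^2).
a^2 + b^2 = 1 + 4 = 5
Scalar part = -1/5 = -1/5
Bivector coeff = -2/5 = -2/5
M^{-1} = -1/5 - 2/5*e12


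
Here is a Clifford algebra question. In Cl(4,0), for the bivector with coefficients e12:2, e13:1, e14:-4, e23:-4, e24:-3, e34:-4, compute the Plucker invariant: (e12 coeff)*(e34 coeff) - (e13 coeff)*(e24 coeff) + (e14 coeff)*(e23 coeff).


Plucker relation: af - be + cd
a*f = 2*(-4) = -8
b*e = 1*(-3) = -3
c*d = (-4)*(-4) = 16
af - be + cd = -8 - (-3) + 16
= 11


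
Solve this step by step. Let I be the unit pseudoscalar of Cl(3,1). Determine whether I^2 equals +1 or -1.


The pseudoscalar I = e1...e_n (product of all n generators) of Cl(p,q) satisfies I^2 = (-1)^(q + n(n-1)/2).
p = 3, q = 1, n = p + q = 4
n(n-1)/2 = 4 * 3 / 2 = 6
Exponent = q + n(n-1)/2 = 1 + 6 = 7
I^2 = (-1)^7 = -1


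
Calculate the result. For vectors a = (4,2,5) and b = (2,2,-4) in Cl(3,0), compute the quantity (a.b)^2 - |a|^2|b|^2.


a . b = 4*2 + 2*2 + 5*(-4)
= 8 + 4 + (-20) = -8
|a|^2 = 4^2 + 2^2 + 5^2 = 45
|b|^2 = 2^2 + 2^2 + (-4)^2 = 24
(a.b)^2 = (-8)^2 = 64
|a|^2 * |b|^2 = 45 * 24 = 1080
Result = 64 - 1080 = -1016


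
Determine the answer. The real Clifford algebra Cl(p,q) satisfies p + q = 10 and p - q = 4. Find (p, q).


We need p + q = 10 and p - q = 4.
Adding: 2p = 10 + 4 = 14, so p = 7.
Then q = 10 - 7 = 3.
(p, q) = (7, 3)


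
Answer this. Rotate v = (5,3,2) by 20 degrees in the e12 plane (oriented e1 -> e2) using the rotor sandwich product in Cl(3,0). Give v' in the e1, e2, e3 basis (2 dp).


Rotor R = cos(10deg) - sin(10deg)*e12
Rotation angle theta = 2 * 10 = 20 degrees in the e12 plane (e1 -> e2).
The component perpendicular to the plane (e3) is invariant: v'_3 = v3 = 2.00
cos(20deg) = 0.9397, sin(20deg) = 0.3420
v'_1 = v1*cos(theta) - v2*sin(theta) = 5*0.9397 - 3*0.3420 = 3.67
v'_2 = v1*sin(theta) + v2*cos(theta) = 5*0.3420 + 3*0.9397 = 4.53
v' = 3.67*e1 + 4.53*e2 + 2.00*e3


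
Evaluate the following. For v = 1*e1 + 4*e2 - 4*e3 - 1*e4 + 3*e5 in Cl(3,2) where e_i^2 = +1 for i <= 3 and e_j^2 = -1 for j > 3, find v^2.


v^2 = sum of c_i^2 * e_i^2
Positive signature terms (e_i^2 = +1): 1^2 + 4^2 + (-4)^2 = 33
Negative signature terms (e_j^2 = -1): (-1)^2 + 3^2 = 10
v^2 = 33 - 10 = 23


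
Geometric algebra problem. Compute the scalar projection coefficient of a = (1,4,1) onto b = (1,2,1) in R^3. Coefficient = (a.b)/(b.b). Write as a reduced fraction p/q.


Projection coefficient = (a . b) / (b . b)
a . b = 1*1 + 4*2 + 1*1
= 1 + 8 + 1 = 10
b . b = 1^2 + 2^2 + 1^2
= 1 + 4 + 1 = 6
Coefficient = 10/6
In lowest terms: 5/3


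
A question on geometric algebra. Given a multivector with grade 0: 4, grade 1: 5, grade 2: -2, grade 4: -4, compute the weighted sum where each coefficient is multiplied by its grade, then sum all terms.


Grade-weighted sum = sum of grade_k * coefficient_k
0*4 = 0
1*5 = 5
2*(-2) = -4
4*(-4) = -16
Total = 0 + 5 + (-4) + (-16) = -15


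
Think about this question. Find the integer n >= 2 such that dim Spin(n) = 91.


dim Spin(n) = dim so(n) = n(n-1)/2.
Solve n(n-1)/2 = 91, i.e. n^2 - n - 182 = 0.
Discriminant = 1 + 8*91 = 729
n = (1 + sqrt(729))/2 = (1 + 27)/2 = 14


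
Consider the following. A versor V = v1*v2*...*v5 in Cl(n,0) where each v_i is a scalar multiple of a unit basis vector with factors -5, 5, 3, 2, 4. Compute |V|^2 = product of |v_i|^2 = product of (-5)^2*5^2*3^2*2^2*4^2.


Each vector v_i has |v_i|^2 = s_i^2
Squared scales: (-5)^2 = 25, 5^2 = 25, 3^2 = 9, 2^2 = 4, 4^2 = 16
|V|^2 = 25 * 25 * 9 * 4 * 16
= 360000


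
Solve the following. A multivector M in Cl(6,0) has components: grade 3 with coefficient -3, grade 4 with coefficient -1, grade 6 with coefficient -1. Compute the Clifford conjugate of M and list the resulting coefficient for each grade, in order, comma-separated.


Clifford conjugate sign for grade k: (-1)^(k(k+1)/2)
Grade 3: (-1)^(3*4/2) = (-1)^6 = 1, coeff -3 -> -3
Grade 4: (-1)^(4*5/2) = (-1)^10 = 1, coeff -1 -> -1
Grade 6: (-1)^(6*7/2) = (-1)^21 = -1, coeff -1 -> 1
Conjugated coefficients: -3, -1, 1


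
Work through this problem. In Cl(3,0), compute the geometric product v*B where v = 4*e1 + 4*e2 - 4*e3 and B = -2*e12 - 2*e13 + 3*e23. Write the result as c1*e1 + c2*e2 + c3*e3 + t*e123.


vB has grade-1 (vector) and grade-3 (trivector) parts: vB = (v _| B) + (v ^ B).
Vector part <vB>_1:
  e1: -v2*b12 - v3*b13 = -(4)*(-2) - (-4)*(-2) = 0
  e2: v1*b12 - v3*b23 = (4)*(-2) - (-4)*(3) = 4
  e3: v1*b13 + v2*b23 = (4)*(-2) + (4)*(3) = 4
Trivector part <vB>_3:
  e123: v1*b23 - v2*b13 + v3*b12 = (4)*(3) - (4)*(-2) + (-4)*(-2) = 28
vB = 0*e1 + 4*e2 + 4*e3 + 28*e123


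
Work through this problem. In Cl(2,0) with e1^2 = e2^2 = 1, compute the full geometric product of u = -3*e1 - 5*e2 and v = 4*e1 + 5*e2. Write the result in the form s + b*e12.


Expand: (-3*e1 - 5*e2)(4*e1 + 5*e2)
= (-3)*4*e1e1 + (-3)*5*e1e2 + (-5)*4*e2e1 + (-5)*5*e2e2
Using e1^2 = e2^2 = 1, e2e1 = -e1e2:
Scalar part s = (-3)*4 + (-5)*5 = -12 + (-25) = -37
Bivector part b = (-3)*5 - (-5)*4 = -15 - (-20) = 5
uv = -37 + 5*e12


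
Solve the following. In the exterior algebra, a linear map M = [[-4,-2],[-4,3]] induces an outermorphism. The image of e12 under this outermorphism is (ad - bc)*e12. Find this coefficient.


The outermorphism of a linear map f sends e1^e2 to f(e1)^f(e2).
f(e1) = -4*e1 - 4*e2
f(e2) = -2*e1 + 3*e2
f(e1) ^ f(e2) = (-4*e1 - 4*e2) ^ (-2*e1 + 3*e2)
= (-4)*3*e12 + (-4)*(-2)*e21
= (-12 - 8)*e12
= -20*e12
Coefficient = -20


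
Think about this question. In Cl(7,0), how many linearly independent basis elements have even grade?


Even subalgebra dimension = 2^(n-1)
n = 7 + 0 = 7
2^(7 - 1) = 2^6 = 64
Verification: sum of C(7,k) for even k = 1 + 21 + 35 + 7 = 64
Result = 64


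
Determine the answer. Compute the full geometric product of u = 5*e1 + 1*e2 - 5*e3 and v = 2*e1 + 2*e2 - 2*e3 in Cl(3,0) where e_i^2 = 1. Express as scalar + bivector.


In Cl(3,0): e_i^2 = 1, e_ie_j = -e_je_i for i != j.
Scalar part = u . v = 5*2 + 1*2 + (-5)*(-2)
= 10 + 2 + 10 = 22
e12 coeff = 5*2 - 1*2 = 10 - 2 = 8
e13 coeff = 5*(-2) - (-5)*2 = -10 - (-10) = 0
e23 coeff = 1*(-2) - (-5)*2 = -2 - (-10) = 8
uv = 22 + 8*e12 + 0*e13 + 8*e23


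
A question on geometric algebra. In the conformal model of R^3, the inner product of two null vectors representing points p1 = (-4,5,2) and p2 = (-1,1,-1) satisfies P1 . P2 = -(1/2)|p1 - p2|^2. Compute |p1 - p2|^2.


p1 - p2 = (-3, 4, 3)
|p1 - p2|^2 = (-3)^2 + 4^2 + 3^2
= 9 + 16 + 9
= 34


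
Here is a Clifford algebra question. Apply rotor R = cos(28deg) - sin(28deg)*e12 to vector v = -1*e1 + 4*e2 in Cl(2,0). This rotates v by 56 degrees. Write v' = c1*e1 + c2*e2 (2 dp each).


Rotor R = cos(28deg) - sin(28deg)*e12
Rotation angle theta = 2 * 28 = 56 degrees
v' = R*v*~R rotates v by theta.
cos(56deg) = 0.5592, sin(56deg) = 0.8290
v'_1 = -1*cos(56deg) - 4*sin(56deg)
= -1*0.5592 - 4*0.8290
= -3.88
v'_2 = -1*sin(56deg) + 4*cos(56deg)
= -1*0.8290 + 4*0.5592
= 1.41
v' = -3.88*e1 + 1.41*e2


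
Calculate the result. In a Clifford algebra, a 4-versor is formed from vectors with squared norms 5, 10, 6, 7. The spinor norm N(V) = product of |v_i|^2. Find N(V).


Spinor norm N(V) = |v1|^2 * |v2|^2 * ... * |v4|^2
= 5 * 10 * 6 * 7
Running product: 5, 50, 300, 2100
N(V) = 2100


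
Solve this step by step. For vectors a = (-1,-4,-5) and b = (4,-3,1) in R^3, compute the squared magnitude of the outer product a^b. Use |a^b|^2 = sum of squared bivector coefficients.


a wedge b = (a1*b2 - a2*b1)*e12 + (a1*b3 - a3*b1)*e13 + (a2*b3 - a3*b2)*e23
e12 coeff: (-1)*(-3) - (-4)*4 = 3 - (-16) = 19
e13 coeff: (-1)*1 - (-5)*4 = -1 - (-20) = 19
e23 coeff: (-4)*1 - (-5)*(-3) = -4 - 15 = -19
|a wedge b|^2 = 19^2 + 19^2 + (-19)^2
= 361 + 361 + 361
= 1083


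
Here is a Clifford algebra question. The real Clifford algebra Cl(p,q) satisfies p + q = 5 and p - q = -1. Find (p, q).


We need p + q = 5 and p - q = -1.
Adding: 2p = 5 + (-1) = 4, so p = 2.
Then q = 5 - 2 = 3.
(p, q) = (2, 3)


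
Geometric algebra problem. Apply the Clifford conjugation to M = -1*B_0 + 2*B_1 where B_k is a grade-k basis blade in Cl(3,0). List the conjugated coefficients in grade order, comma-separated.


Clifford conjugate sign for grade k: (-1)^(k(k+1)/2)
Grade 0: (-1)^(0*1/2) = (-1)^0 = 1, coeff -1 -> -1
Grade 1: (-1)^(1*2/2) = (-1)^1 = -1, coeff 2 -> -2
Conjugated coefficients: -1, -2


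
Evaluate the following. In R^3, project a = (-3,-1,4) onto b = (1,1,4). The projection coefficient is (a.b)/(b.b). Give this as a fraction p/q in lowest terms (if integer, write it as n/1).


Projection coefficient = (a . b) / (b . b)
a . b = (-3)*1 + (-1)*1 + 4*4
= -3 + (-1) + 16 = 12
b . b = 1^2 + 1^2 + 4^2
= 1 + 1 + 16 = 18
Coefficient = 12/18
In lowest terms: 2/3


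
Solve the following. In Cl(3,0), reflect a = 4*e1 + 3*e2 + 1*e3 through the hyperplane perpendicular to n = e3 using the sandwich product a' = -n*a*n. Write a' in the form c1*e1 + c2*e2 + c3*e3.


Reflection formula: a' = -n*a*n, with n = e3 (unit vector, n^2 = 1).
For reflection through hyperplane perp to e3:
The component along e3 flips sign, others stay.
a = (4, 3, 1)
a' = (4, 3, -1)
a' = 4*e1 + 3*e2 - 1*e3


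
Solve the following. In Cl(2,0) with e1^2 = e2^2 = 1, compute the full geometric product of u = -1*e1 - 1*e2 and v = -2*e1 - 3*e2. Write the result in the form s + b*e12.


Expand: (-1*e1 - 1*e2)(-2*e1 - 3*e2)
= (-1)*(-2)*e1e1 + (-1)*(-3)*e1e2 + (-1)*(-2)*e2e1 + (-1)*(-3)*e2e2
Using e1^2 = e2^2 = 1, e2e1 = -e1e2:
Scalar part s = (-1)*(-2) + (-1)*(-3) = 2 + 3 = 5
Bivector part b = (-1)*(-3) - (-1)*(-2) = 3 - 2 = 1
uv = 5 + 1*e12


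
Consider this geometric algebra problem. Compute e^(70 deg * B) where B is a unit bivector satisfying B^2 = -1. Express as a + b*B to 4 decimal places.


For a unit bivector B with B^2 = -1, the exponential series gives
e^(theta*B) = cos(theta) + sin(theta)*B (the GA analogue of Euler's formula).
theta = 70 degrees = 1.22173 rad
cos(70 deg) = 0.3420
sin(70 deg) = 0.9397
exp(theta*B) = 0.3420 + 0.9397*B


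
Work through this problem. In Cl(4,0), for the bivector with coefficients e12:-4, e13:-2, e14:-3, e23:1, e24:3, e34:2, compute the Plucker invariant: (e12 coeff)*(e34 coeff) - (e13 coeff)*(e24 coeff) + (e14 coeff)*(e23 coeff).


Plucker relation: af - be + cd
a*f = (-4)*2 = -8
b*e = (-2)*3 = -6
c*d = (-3)*1 = -3
af - be + cd = -8 - (-6) + (-3)
= -5


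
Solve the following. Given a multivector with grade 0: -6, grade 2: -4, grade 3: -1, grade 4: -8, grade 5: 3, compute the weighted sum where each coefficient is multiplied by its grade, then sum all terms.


Grade-weighted sum = sum of grade_k * coefficient_k
0*(-6) = 0
2*(-4) = -8
3*(-1) = -3
4*(-8) = -32
5*3 = 15
Total = 0 + (-8) + (-3) + (-32) + 15 = -28


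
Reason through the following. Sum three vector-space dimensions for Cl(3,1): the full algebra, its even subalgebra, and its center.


n = 3 + 1 = 4
Total dim = 2^4 = 16
Even subalgebra dim = 2^3 = 8
n is even, so center dim = 1
Sum = 16 + 8 + 1 = 25


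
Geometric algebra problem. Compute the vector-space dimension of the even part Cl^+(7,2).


Even subalgebra dimension = 2^(n-1)
n = 7 + 2 = 9
2^(9 - 1) = 2^8 = 256
Verification: sum of C(9,k) for even k = 1 + 36 + 126 + 84 + 9 = 256
Result = 256


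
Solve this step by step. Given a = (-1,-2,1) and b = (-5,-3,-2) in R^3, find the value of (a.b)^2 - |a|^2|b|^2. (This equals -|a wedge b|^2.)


a . b = (-1)*(-5) + (-2)*(-3) + 1*(-2)
= 5 + 6 + (-2) = 9
|a|^2 = (-1)^2 + (-2)^2 + 1^2 = 6
|b|^2 = (-5)^2 + (-3)^2 + (-2)^2 = 38
(a.b)^2 = 9^2 = 81
|a|^2 * |b|^2 = 6 * 38 = 228
Result = 81 - 228 = -147


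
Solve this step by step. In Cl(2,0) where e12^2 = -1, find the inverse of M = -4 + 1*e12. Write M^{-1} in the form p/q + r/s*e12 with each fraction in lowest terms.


M = -4 + 1*e12, where e12^2 = -1.
Since M commutes with its reverse ~M = a - b*e12, M * ~M = a^2 - b^2*e12^2 = a^2 + b^2.
So M^{-1} = ~M / (a^2 + b^2) = (a - b*e12)/(a^2 + b^2).
a^2 + b^2 = 16 + 1 = 17
Scalar part = -4/17 = -4/17
Bivector coeff = -1/17 = -1/17
M^{-1} = -4/17 - 1/17*e12


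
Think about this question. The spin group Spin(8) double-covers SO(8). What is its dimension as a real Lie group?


Spin(n) double-covers SO(n); both have Lie algebra so(n) of dimension n(n-1)/2.
n = 8
n(n-1) = 8 * 7 = 56
dim Spin(8) = 56/2 = 28


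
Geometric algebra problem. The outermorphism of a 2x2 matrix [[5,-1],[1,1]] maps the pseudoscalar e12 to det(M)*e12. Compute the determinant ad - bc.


The outermorphism of a linear map f sends e1^e2 to f(e1)^f(e2).
f(e1) = 5*e1 + 1*e2
f(e2) = -1*e1 + 1*e2
f(e1) ^ f(e2) = (5*e1 + 1*e2) ^ (-1*e1 + 1*e2)
= 5*1*e12 + 1*(-1)*e21
= (5 - (-1))*e12
= 6*e12
Coefficient = 6


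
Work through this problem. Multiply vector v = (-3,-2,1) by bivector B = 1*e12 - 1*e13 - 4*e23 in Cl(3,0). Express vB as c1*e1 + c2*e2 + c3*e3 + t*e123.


vB has grade-1 (vector) and grade-3 (trivector) parts: vB = (v _| B) + (v ^ B).
Vector part <vB>_1:
  e1: -v2*b12 - v3*b13 = -(-2)*(1) - (1)*(-1) = 3
  e2: v1*b12 - v3*b23 = (-3)*(1) - (1)*(-4) = 1
  e3: v1*b13 + v2*b23 = (-3)*(-1) + (-2)*(-4) = 11
Trivector part <vB>_3:
  e123: v1*b23 - v2*b13 + v3*b12 = (-3)*(-4) - (-2)*(-1) + (1)*(1) = 11
vB = 3*e1 + 1*e2 + 11*e3 + 11*e123


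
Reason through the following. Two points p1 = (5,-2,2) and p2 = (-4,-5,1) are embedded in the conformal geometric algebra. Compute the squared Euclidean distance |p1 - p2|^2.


p1 - p2 = (9, 3, 1)
|p1 - p2|^2 = 9^2 + 3^2 + 1^2
= 81 + 9 + 1
= 91


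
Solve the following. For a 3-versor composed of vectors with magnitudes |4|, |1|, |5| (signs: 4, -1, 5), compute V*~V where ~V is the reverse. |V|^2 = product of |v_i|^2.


Each vector v_i has |v_i|^2 = s_i^2
Squared scales: 4^2 = 16, (-1)^2 = 1, 5^2 = 25
|V|^2 = 16 * 1 * 25
= 400


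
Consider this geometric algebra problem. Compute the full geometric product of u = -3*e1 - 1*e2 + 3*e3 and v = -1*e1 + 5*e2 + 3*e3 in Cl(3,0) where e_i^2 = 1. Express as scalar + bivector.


In Cl(3,0): e_i^2 = 1, e_ie_j = -e_je_i for i != j.
Scalar part = u . v = (-3)*(-1) + (-1)*5 + 3*3
= 3 + (-5) + 9 = 7
e12 coeff = (-3)*5 - (-1)*(-1) = -15 - 1 = -16
e13 coeff = (-3)*3 - 3*(-1) = -9 - (-3) = -6
e23 coeff = (-1)*3 - 3*5 = -3 - 15 = -18
uv = 7 - 16*e12 - 6*e13 - 18*e23


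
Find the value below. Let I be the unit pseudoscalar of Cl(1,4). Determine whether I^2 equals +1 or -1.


The pseudoscalar I = e1...e_n (product of all n generators) of Cl(p,q) satisfies I^2 = (-1)^(q + n(n-1)/2).
p = 1, q = 4, n = p + q = 5
n(n-1)/2 = 5 * 4 / 2 = 10
Exponent = q + n(n-1)/2 = 4 + 10 = 14
I^2 = (-1)^14 = +1


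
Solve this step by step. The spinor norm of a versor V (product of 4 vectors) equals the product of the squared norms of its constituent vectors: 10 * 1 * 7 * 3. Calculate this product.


Spinor norm N(V) = |v1|^2 * |v2|^2 * ... * |v4|^2
= 10 * 1 * 7 * 3
Running product: 10, 10, 70, 210
N(V) = 210


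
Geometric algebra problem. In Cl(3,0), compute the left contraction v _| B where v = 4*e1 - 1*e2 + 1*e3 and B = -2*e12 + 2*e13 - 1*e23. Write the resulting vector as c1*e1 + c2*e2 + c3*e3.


Left contraction v _| B = <vB>_1 (grade-1 part of the geometric product vB).
Using e1_|e12 = e2, e2_|e12 = -e1, e1_|e13 = e3, e3_|e13 = -e1, e2_|e23 = e3, e3_|e23 = -e2:
e1 coeff: -v2*b12 - v3*b13 = -(-1)*(-2) - (1)*(2) = -4
e2 coeff: v1*b12 - v3*b23 = (4)*(-2) - (1)*(-1) = -7
e3 coeff: v1*b13 + v2*b23 = (4)*(2) + (-1)*(-1) = 9
v _| B = -4*e1 - 7*e2 + 9*e3


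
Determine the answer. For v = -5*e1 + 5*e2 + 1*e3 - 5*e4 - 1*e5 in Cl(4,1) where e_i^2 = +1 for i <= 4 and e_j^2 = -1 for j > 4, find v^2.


v^2 = sum of c_i^2 * e_i^2
Positive signature terms (e_i^2 = +1): (-5)^2 + 5^2 + 1^2 + (-5)^2 = 76
Negative signature terms (e_j^2 = -1): (-1)^2 = 1
v^2 = 76 - 1 = 75


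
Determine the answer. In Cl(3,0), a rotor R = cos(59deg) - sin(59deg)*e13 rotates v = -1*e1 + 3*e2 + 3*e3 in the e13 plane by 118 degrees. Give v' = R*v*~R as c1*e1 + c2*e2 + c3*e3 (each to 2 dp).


Rotor R = cos(59deg) - sin(59deg)*e13
Rotation angle theta = 2 * 59 = 118 degrees in the e13 plane (e1 -> e3).
The component perpendicular to the plane (e2) is invariant: v'_2 = v2 = 3.00
cos(118deg) = -0.4695, sin(118deg) = 0.8829
v'_1 = v1*cos(theta) - v3*sin(theta) = -1*(-0.4695) - 3*0.8829 = -2.18
v'_3 = v1*sin(theta) + v3*cos(theta) = -1*0.8829 + 3*(-0.4695) = -2.29
v' = -2.18*e1 + 3.00*e2 - 2.29*e3


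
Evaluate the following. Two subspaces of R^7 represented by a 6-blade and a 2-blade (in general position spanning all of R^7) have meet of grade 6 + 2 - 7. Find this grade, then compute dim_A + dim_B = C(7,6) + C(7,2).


Meet grade = grade(A) + grade(B) - n
= 6 + 2 - 7 = 1
C(7,6) = 7
C(7,2) = 21
dim_A + dim_B = 7 + 21 = 28


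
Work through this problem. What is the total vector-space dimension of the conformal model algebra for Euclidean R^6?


The conformal model of R^6 uses Cl(7,1): the 6 Euclidean generators plus two extra orthogonal generators e+ (e+^2 = +1) and e- (e-^2 = -1), from which the null vectors e0, einf are built.
Number of generators m = 6 + 2 = 8.
dim Cl(p,q) = 2^m = 2^8 = 256


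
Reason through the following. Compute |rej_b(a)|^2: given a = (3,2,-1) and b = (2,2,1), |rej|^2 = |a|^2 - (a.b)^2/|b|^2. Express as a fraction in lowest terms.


|a|^2 = 3^2 + 2^2 + (-1)^2 = 14
|b|^2 = 2^2 + 2^2 + 1^2 = 9
a . b = 3*2 + 2*2 + (-1)*1 = 9
(a.b)^2 = 9^2 = 81
|rej|^2 = 14 - 81/9
= (126 - 81)/9
= 45/9
In lowest terms: 5/1


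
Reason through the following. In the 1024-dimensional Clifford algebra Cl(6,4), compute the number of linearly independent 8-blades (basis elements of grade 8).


Number of grade-k basis blades in Cl(p,q) with n = p + q is C(n, k).
n = 6 + 4 = 10
C(10, 8) = 10! / (8! * 2!)
= 3628800 / (40320 * 2)
= 45


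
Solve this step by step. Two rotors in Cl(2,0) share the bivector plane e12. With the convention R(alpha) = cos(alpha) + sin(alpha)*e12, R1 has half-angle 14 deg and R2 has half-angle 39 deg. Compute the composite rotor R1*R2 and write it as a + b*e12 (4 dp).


Same-plane rotors commute and their half-angles add:
R1*R2 = cos(a1 + a2) + sin(a1 + a2)*e12.
a1 + a2 = 14 + 39 = 53 deg
cos(53 deg) = 0.6018
sin(53 deg) = 0.7986
R1*R2 = 0.6018 + 0.7986*e12


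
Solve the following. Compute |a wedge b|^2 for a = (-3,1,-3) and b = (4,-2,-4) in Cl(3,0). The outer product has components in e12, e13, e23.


a wedge b = (a1*b2 - a2*b1)*e12 + (a1*b3 - a3*b1)*e13 + (a2*b3 - a3*b2)*e23
e12 coeff: (-3)*(-2) - 1*4 = 6 - 4 = 2
e13 coeff: (-3)*(-4) - (-3)*4 = 12 - (-12) = 24
e23 coeff: 1*(-4) - (-3)*(-2) = -4 - 6 = -10
|a wedge b|^2 = 2^2 + 24^2 + (-10)^2
= 4 + 576 + 100
= 680


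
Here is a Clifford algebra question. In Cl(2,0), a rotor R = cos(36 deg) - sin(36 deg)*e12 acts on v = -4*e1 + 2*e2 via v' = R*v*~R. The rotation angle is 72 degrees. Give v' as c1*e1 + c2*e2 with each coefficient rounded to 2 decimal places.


Rotor R = cos(36deg) - sin(36deg)*e12
Rotation angle theta = 2 * 36 = 72 degrees
v' = R*v*~R rotates v by theta.
cos(72deg) = 0.3090, sin(72deg) = 0.9511
v'_1 = -4*cos(72deg) - 2*sin(72deg)
= -4*0.3090 - 2*0.9511
= -3.14
v'_2 = -4*sin(72deg) + 2*cos(72deg)
= -4*0.9511 + 2*0.3090
= -3.19
v' = -3.14*e1 - 3.19*e2


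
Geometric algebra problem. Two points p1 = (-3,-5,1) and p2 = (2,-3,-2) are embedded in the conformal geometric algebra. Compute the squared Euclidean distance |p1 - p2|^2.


p1 - p2 = (-5, -2, 3)
|p1 - p2|^2 = (-5)^2 + (-2)^2 + 3^2
= 25 + 4 + 9
= 38


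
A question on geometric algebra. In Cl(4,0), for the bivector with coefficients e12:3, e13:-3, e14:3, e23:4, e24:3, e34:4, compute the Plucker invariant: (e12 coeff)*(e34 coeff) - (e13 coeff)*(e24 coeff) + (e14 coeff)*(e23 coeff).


Plucker relation: af - be + cd
a*f = 3*4 = 12
b*e = (-3)*3 = -9
c*d = 3*4 = 12
af - be + cd = 12 - (-9) + 12
= 33


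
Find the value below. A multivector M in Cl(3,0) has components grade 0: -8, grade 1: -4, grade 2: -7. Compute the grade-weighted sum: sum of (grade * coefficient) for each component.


Grade-weighted sum = sum of grade_k * coefficient_k
0*(-8) = 0
1*(-4) = -4
2*(-7) = -14
Total = 0 + (-4) + (-14) = -18


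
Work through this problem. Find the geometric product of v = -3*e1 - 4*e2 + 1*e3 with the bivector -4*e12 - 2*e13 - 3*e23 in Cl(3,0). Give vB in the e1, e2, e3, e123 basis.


vB has grade-1 (vector) and grade-3 (trivector) parts: vB = (v _| B) + (v ^ B).
Vector part <vB>_1:
  e1: -v2*b12 - v3*b13 = -(-4)*(-4) - (1)*(-2) = -14
  e2: v1*b12 - v3*b23 = (-3)*(-4) - (1)*(-3) = 15
  e3: v1*b13 + v2*b23 = (-3)*(-2) + (-4)*(-3) = 18
Trivector part <vB>_3:
  e123: v1*b23 - v2*b13 + v3*b12 = (-3)*(-3) - (-4)*(-2) + (1)*(-4) = -3
vB = -14*e1 + 15*e2 + 18*e3 - 3*e123


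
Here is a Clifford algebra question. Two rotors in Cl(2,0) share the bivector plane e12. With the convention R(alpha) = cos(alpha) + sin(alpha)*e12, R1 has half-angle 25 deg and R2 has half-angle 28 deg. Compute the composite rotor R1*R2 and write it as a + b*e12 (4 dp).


Same-plane rotors commute and their half-angles add:
R1*R2 = cos(a1 + a2) + sin(a1 + a2)*e12.
a1 + a2 = 25 + 28 = 53 deg
cos(53 deg) = 0.6018
sin(53 deg) = 0.7986
R1*R2 = 0.6018 + 0.7986*e12


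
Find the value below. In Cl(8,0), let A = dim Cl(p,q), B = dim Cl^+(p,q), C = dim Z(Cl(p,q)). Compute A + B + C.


n = 8 + 0 = 8
Total dim = 2^8 = 256
Even subalgebra dim = 2^7 = 128
n is even, so center dim = 1
Sum = 256 + 128 + 1 = 385


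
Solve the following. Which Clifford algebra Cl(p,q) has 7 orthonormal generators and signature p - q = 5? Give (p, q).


We need p + q = 7 and p - q = 5.
Adding: 2p = 7 + 5 = 12, so p = 6.
Then q = 7 - 6 = 1.
(p, q) = (6, 1)


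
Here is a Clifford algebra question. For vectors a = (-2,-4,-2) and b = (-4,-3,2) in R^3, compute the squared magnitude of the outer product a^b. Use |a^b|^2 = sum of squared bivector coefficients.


a wedge b = (a1*b2 - a2*b1)*e12 + (a1*b3 - a3*b1)*e13 + (a2*b3 - a3*b2)*e23
e12 coeff: (-2)*(-3) - (-4)*(-4) = 6 - 16 = -10
e13 coeff: (-2)*2 - (-2)*(-4) = -4 - 8 = -12
e23 coeff: (-4)*2 - (-2)*(-3) = -8 - 6 = -14
|a wedge b|^2 = (-10)^2 + (-12)^2 + (-14)^2
= 100 + 144 + 196
= 440


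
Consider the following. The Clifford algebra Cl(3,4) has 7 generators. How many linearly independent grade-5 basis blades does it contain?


Number of grade-k basis blades in Cl(p,q) with n = p + q is C(n, k).
n = 3 + 4 = 7
C(7, 5) = 7! / (5! * 2!)
= 5040 / (120 * 2)
= 21


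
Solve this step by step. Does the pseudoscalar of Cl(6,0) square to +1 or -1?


The pseudoscalar I = e1...e_n (product of all n generators) of Cl(p,q) satisfies I^2 = (-1)^(q + n(n-1)/2).
p = 6, q = 0, n = p + q = 6
n(n-1)/2 = 6 * 5 / 2 = 15
Exponent = q + n(n-1)/2 = 0 + 15 = 15
I^2 = (-1)^15 = -1


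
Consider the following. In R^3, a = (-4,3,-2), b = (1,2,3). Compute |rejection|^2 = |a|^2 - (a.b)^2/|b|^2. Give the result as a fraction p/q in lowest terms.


|a|^2 = (-4)^2 + 3^2 + (-2)^2 = 29
|b|^2 = 1^2 + 2^2 + 3^2 = 14
a . b = (-4)*1 + 3*2 + (-2)*3 = -4
(a.b)^2 = (-4)^2 = 16
|rej|^2 = 29 - 16/14
= (406 - 16)/14
= 390/14
In lowest terms: 195/7


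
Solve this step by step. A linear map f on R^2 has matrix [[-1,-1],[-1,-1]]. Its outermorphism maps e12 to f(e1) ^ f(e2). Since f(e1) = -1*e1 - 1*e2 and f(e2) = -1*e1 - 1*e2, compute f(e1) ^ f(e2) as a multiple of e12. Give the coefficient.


The outermorphism of a linear map f sends e1^e2 to f(e1)^f(e2).
f(e1) = -1*e1 - 1*e2
f(e2) = -1*e1 - 1*e2
f(e1) ^ f(e2) = (-1*e1 - 1*e2) ^ (-1*e1 - 1*e2)
= (-1)*(-1)*e12 + (-1)*(-1)*e21
= (1 - 1)*e12
= 0*e12
Coefficient = 0


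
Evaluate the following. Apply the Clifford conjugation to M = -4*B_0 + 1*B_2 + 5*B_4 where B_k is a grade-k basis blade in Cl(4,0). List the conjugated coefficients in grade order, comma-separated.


Clifford conjugate sign for grade k: (-1)^(k(k+1)/2)
Grade 0: (-1)^(0*1/2) = (-1)^0 = 1, coeff -4 -> -4
Grade 2: (-1)^(2*3/2) = (-1)^3 = -1, coeff 1 -> -1
Grade 4: (-1)^(4*5/2) = (-1)^10 = 1, coeff 5 -> 5
Conjugated coefficients: -4, -1, 5


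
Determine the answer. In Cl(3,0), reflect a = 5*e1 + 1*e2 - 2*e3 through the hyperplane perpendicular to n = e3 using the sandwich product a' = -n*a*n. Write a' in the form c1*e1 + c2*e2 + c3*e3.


Reflection formula: a' = -n*a*n, with n = e3 (unit vector, n^2 = 1).
For reflection through hyperplane perp to e3:
The component along e3 flips sign, others stay.
a = (5, 1, -2)
a' = (5, 1, 2)
a' = 5*e1 + 1*e2 + 2*e3


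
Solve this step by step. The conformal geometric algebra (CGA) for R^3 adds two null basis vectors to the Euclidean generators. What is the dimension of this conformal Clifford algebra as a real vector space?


The conformal model of R^3 uses Cl(4,1): the 3 Euclidean generators plus two extra orthogonal generators e+ (e+^2 = +1) and e- (e-^2 = -1), from which the null vectors e0, einf are built.
Number of generators m = 3 + 2 = 5.
dim Cl(p,q) = 2^m = 2^5 = 32


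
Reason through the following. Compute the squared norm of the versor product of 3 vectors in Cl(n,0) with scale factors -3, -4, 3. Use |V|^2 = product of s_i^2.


Each vector v_i has |v_i|^2 = s_i^2
Squared scales: (-3)^2 = 9, (-4)^2 = 16, 3^2 = 9
|V|^2 = 9 * 16 * 9
= 1296


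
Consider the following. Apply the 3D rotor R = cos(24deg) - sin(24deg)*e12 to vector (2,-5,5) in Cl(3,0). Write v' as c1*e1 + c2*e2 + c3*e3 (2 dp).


Rotor R = cos(24deg) - sin(24deg)*e12
Rotation angle theta = 2 * 24 = 48 degrees in the e12 plane (e1 -> e2).
The component perpendicular to the plane (e3) is invariant: v'_3 = v3 = 5.00
cos(48deg) = 0.6691, sin(48deg) = 0.7431
v'_1 = v1*cos(theta) - v2*sin(theta) = 2*0.6691 - (-5)*0.7431 = 5.05
v'_2 = v1*sin(theta) + v2*cos(theta) = 2*0.7431 + (-5)*0.6691 = -1.86
v' = 5.05*e1 - 1.86*e2 + 5.00*e3


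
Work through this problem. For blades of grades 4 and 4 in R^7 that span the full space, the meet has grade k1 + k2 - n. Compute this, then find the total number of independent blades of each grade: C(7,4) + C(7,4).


Meet grade = grade(A) + grade(B) - n
= 4 + 4 - 7 = 1
C(7,4) = 35
C(7,4) = 35
dim_A + dim_B = 35 + 35 = 70


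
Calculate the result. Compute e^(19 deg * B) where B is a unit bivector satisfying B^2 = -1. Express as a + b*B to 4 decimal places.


For a unit bivector B with B^2 = -1, the exponential series gives
e^(theta*B) = cos(theta) + sin(theta)*B (the GA analogue of Euler's formula).
theta = 19 degrees = 0.331613 rad
cos(19 deg) = 0.9455
sin(19 deg) = 0.3256
exp(theta*B) = 0.9455 + 0.3256*B


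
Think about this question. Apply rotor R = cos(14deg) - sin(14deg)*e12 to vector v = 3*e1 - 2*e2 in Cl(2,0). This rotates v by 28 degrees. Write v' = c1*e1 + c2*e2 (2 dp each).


Rotor R = cos(14deg) - sin(14deg)*e12
Rotation angle theta = 2 * 14 = 28 degrees
v' = R*v*~R rotates v by theta.
cos(28deg) = 0.8829, sin(28deg) = 0.4695
v'_1 = 3*cos(28deg) - (-2)*sin(28deg)
= 3*0.8829 - (-2)*0.4695
= 3.59
v'_2 = 3*sin(28deg) + (-2)*cos(28deg)
= 3*0.4695 + (-2)*0.8829
= -0.36
v' = 3.59*e1 - 0.36*e2


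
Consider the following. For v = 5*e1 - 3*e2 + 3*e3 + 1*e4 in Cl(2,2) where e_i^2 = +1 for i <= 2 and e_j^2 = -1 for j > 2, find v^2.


v^2 = sum of c_i^2 * e_i^2
Positive signature terms (e_i^2 = +1): 5^2 + (-3)^2 = 34
Negative signature terms (e_j^2 = -1): 3^2 + 1^2 = 10
v^2 = 34 - 10 = 24


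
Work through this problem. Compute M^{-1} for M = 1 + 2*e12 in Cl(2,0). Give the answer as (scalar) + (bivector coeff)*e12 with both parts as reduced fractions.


M = 1 + 2*e12, where e12^2 = -1.
Since M commutes with its reverse ~M = a - b*e12, M * ~M = a^2 - b^2*e12^2 = a^2 + b^2.
So M^{-1} = ~M / (a^2 + b^2) = (a - b*e12)/(a^2 + b^2).
a^2 + b^2 = 1 + 4 = 5
Scalar part = 1/5 = 1/5
Bivector coeff = -2/5 = -2/5
M^{-1} = 1/5 - 2/5*e12


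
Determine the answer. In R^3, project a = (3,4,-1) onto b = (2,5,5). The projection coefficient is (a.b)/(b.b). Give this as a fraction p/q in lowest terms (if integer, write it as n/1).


Projection coefficient = (a . b) / (b . b)
a . b = 3*2 + 4*5 + (-1)*5
= 6 + 20 + (-5) = 21
b . b = 2^2 + 5^2 + 5^2
= 4 + 25 + 25 = 54
Coefficient = 21/54
In lowest terms: 7/18


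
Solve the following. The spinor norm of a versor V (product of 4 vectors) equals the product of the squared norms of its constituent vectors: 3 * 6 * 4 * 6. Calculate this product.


Spinor norm N(V) = |v1|^2 * |v2|^2 * ... * |v4|^2
= 3 * 6 * 4 * 6
Running product: 3, 18, 72, 432
N(V) = 432


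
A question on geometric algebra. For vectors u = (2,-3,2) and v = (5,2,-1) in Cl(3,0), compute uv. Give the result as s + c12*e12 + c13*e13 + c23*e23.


In Cl(3,0): e_i^2 = 1, e_ie_j = -e_je_i for i != j.
Scalar part = u . v = 2*5 + (-3)*2 + 2*(-1)
= 10 + (-6) + (-2) = 2
e12 coeff = 2*2 - (-3)*5 = 4 - (-15) = 19
e13 coeff = 2*(-1) - 2*5 = -2 - 10 = -12
e23 coeff = (-3)*(-1) - 2*2 = 3 - 4 = -1
uv = 2 + 19*e12 - 12*e13 - 1*e23


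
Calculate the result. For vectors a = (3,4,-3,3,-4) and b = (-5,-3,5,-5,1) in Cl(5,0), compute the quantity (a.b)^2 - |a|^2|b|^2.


a . b = 3*(-5) + 4*(-3) + (-3)*5 + 3*(-5) + (-4)*1
= -15 + (-12) + (-15) + (-15) + (-4) = -61
|a|^2 = 3^2 + 4^2 + (-3)^2 + 3^2 + (-4)^2 = 59
|b|^2 = (-5)^2 + (-3)^2 + 5^2 + (-5)^2 + 1^2 = 85
(a.b)^2 = (-61)^2 = 3721
|a|^2 * |b|^2 = 59 * 85 = 5015
Result = 3721 - 5015 = -1294


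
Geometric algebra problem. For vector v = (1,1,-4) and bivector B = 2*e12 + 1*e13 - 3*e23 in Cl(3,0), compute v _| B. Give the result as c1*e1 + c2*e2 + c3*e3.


Left contraction v _| B = <vB>_1 (grade-1 part of the geometric product vB).
Using e1_|e12 = e2, e2_|e12 = -e1, e1_|e13 = e3, e3_|e13 = -e1, e2_|e23 = e3, e3_|e23 = -e2:
e1 coeff: -v2*b12 - v3*b13 = -(1)*(2) - (-4)*(1) = 2
e2 coeff: v1*b12 - v3*b23 = (1)*(2) - (-4)*(-3) = -10
e3 coeff: v1*b13 + v2*b23 = (1)*(1) + (1)*(-3) = -2
v _| B = 2*e1 - 10*e2 - 2*e3


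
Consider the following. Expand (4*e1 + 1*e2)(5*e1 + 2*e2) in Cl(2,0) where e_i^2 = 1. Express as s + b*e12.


Expand: (4*e1 + 1*e2)(5*e1 + 2*e2)
= 4*5*e1e1 + 4*2*e1e2 + 1*5*e2e1 + 1*2*e2e2
Using e1^2 = e2^2 = 1, e2e1 = -e1e2:
Scalar part s = 4*5 + 1*2 = 20 + 2 = 22
Bivector part b = 4*2 - 1*5 = 8 - 5 = 3
uv = 22 + 3*e12


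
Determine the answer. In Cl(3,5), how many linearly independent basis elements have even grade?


Even subalgebra dimension = 2^(n-1)
n = 3 + 5 = 8
2^(8 - 1) = 2^7 = 128
Verification: sum of C(8,k) for even k = 1 + 28 + 70 + 28 + 1 = 128
Result = 128


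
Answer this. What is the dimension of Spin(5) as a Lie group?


Spin(n) double-covers SO(n); both have Lie algebra so(n) of dimension n(n-1)/2.
n = 5
n(n-1) = 5 * 4 = 20
dim Spin(5) = 20/2 = 10


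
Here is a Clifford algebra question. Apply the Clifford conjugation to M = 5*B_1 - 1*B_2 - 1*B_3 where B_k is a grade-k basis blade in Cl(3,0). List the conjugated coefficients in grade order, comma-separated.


Clifford conjugate sign for grade k: (-1)^(k(k+1)/2)
Grade 1: (-1)^(1*2/2) = (-1)^1 = -1, coeff 5 -> -5
Grade 2: (-1)^(2*3/2) = (-1)^3 = -1, coeff -1 -> 1
Grade 3: (-1)^(3*4/2) = (-1)^6 = 1, coeff -1 -> -1
Conjugated coefficients: -5, 1, -1


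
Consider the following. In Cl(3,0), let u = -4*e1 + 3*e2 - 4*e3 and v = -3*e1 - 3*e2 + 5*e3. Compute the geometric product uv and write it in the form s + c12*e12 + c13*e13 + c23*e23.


In Cl(3,0): e_i^2 = 1, e_ie_j = -e_je_i for i != j.
Scalar part = u . v = (-4)*(-3) + 3*(-3) + (-4)*5
= 12 + (-9) + (-20) = -17
e12 coeff = (-4)*(-3) - 3*(-3) = 12 - (-9) = 21
e13 coeff = (-4)*5 - (-4)*(-3) = -20 - 12 = -32
e23 coeff = 3*5 - (-4)*(-3) = 15 - 12 = 3
uv = -17 + 21*e12 - 32*e13 + 3*e23


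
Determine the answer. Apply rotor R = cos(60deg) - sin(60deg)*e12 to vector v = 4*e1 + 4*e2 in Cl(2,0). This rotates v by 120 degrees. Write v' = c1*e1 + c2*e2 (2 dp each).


Rotor R = cos(60deg) - sin(60deg)*e12
Rotation angle theta = 2 * 60 = 120 degrees
v' = R*v*~R rotates v by theta.
cos(120deg) = -0.5000, sin(120deg) = 0.8660
v'_1 = 4*cos(120deg) - 4*sin(120deg)
= 4*(-0.5000) - 4*0.8660
= -5.46
v'_2 = 4*sin(120deg) + 4*cos(120deg)
= 4*0.8660 + 4*(-0.5000)
= 1.46
v' = -5.46*e1 + 1.46*e2


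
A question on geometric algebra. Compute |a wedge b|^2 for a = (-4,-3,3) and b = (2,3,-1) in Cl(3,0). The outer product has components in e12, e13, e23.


a wedge b = (a1*b2 - a2*b1)*e12 + (a1*b3 - a3*b1)*e13 + (a2*b3 - a3*b2)*e23
e12 coeff: (-4)*3 - (-3)*2 = -12 - (-6) = -6
e13 coeff: (-4)*(-1) - 3*2 = 4 - 6 = -2
e23 coeff: (-3)*(-1) - 3*3 = 3 - 9 = -6
|a wedge b|^2 = (-6)^2 + (-2)^2 + (-6)^2
= 36 + 4 + 36
= 76


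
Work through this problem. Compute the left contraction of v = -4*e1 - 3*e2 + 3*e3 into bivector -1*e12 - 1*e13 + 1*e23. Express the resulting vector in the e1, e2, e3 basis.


Left contraction v _| B = <vB>_1 (grade-1 part of the geometric product vB).
Using e1_|e12 = e2, e2_|e12 = -e1, e1_|e13 = e3, e3_|e13 = -e1, e2_|e23 = e3, e3_|e23 = -e2:
e1 coeff: -v2*b12 - v3*b13 = -(-3)*(-1) - (3)*(-1) = 0
e2 coeff: v1*b12 - v3*b23 = (-4)*(-1) - (3)*(1) = 1
e3 coeff: v1*b13 + v2*b23 = (-4)*(-1) + (-3)*(1) = 1
v _| B = 0*e1 + 1*e2 + 1*e3


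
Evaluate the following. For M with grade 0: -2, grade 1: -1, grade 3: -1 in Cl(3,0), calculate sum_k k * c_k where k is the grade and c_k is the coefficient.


Grade-weighted sum = sum of grade_k * coefficient_k
0*(-2) = 0
1*(-1) = -1
3*(-1) = -3
Total = 0 + (-1) + (-3) = -4


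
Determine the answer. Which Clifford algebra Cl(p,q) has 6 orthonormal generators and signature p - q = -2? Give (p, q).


We need p + q = 6 and p - q = -2.
Adding: 2p = 6 + (-2) = 4, so p = 2.
Then q = 6 - 2 = 4.
(p, q) = (2, 4)


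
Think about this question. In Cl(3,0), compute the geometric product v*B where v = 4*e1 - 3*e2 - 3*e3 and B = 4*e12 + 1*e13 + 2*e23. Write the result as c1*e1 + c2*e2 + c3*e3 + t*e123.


vB has grade-1 (vector) and grade-3 (trivector) parts: vB = (v _| B) + (v ^ B).
Vector part <vB>_1:
  e1: -v2*b12 - v3*b13 = -(-3)*(4) - (-3)*(1) = 15
  e2: v1*b12 - v3*b23 = (4)*(4) - (-3)*(2) = 22
  e3: v1*b13 + v2*b23 = (4)*(1) + (-3)*(2) = -2
Trivector part <vB>_3:
  e123: v1*b23 - v2*b13 + v3*b12 = (4)*(2) - (-3)*(1) + (-3)*(4) = -1
vB = 15*e1 + 22*e2 - 2*e3 - 1*e123


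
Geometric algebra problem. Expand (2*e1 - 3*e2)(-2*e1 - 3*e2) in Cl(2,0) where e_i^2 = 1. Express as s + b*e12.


Expand: (2*e1 - 3*e2)(-2*e1 - 3*e2)
= 2*(-2)*e1e1 + 2*(-3)*e1e2 + (-3)*(-2)*e2e1 + (-3)*(-3)*e2e2
Using e1^2 = e2^2 = 1, e2e1 = -e1e2:
Scalar part s = 2*(-2) + (-3)*(-3) = -4 + 9 = 5
Bivector part b = 2*(-3) - (-3)*(-2) = -6 - 6 = -12
uv = 5 - 12*e12


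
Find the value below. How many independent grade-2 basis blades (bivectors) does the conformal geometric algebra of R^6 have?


The conformal model of R^6 uses Cl(7,1) with m = 6 + 2 = 8 generators.
Number of grade-2 blades = C(m, 2) = C(8, 2)
= 8*7/2 = 28


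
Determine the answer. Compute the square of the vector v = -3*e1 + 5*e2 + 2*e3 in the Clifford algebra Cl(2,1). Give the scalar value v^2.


v^2 = sum of c_i^2 * e_i^2
Positive signature terms (e_i^2 = +1): (-3)^2 + 5^2 = 34
Negative signature terms (e_j^2 = -1): 2^2 = 4
v^2 = 34 - 4 = 30


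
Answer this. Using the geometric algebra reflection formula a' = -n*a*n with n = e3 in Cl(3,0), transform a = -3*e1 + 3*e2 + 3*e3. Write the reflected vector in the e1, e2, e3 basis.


Reflection formula: a' = -n*a*n, with n = e3 (unit vector, n^2 = 1).
For reflection through hyperplane perp to e3:
The component along e3 flips sign, others stay.
a = (-3, 3, 3)
a' = (-3, 3, -3)
a' = -3*e1 + 3*e2 - 3*e3


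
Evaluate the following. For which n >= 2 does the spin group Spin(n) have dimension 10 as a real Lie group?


dim Spin(n) = dim so(n) = n(n-1)/2.
Solve n(n-1)/2 = 10, i.e. n^2 - n - 20 = 0.
Discriminant = 1 + 8*10 = 81
n = (1 + sqrt(81))/2 = (1 + 9)/2 = 5


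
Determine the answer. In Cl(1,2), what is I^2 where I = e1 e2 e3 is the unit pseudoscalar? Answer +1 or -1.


The pseudoscalar I = e1...e_n (product of all n generators) of Cl(p,q) satisfies I^2 = (-1)^(q + n(n-1)/2).
p = 1, q = 2, n = p + q = 3
n(n-1)/2 = 3 * 2 / 2 = 3
Exponent = q + n(n-1)/2 = 2 + 3 = 5
I^2 = (-1)^5 = -1


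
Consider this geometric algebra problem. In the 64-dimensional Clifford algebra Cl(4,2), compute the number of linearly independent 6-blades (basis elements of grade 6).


Number of grade-k basis blades in Cl(p,q) with n = p + q is C(n, k).
n = 4 + 2 = 6
C(6, 6) = 6! / (6! * 0!)
= 720 / (720 * 1)
= 1


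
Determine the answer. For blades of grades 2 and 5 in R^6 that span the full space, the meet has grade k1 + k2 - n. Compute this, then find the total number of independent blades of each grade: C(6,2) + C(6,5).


Meet grade = grade(A) + grade(B) - n
= 2 + 5 - 6 = 1
C(6,2) = 15
C(6,5) = 6
dim_A + dim_B = 15 + 6 = 21


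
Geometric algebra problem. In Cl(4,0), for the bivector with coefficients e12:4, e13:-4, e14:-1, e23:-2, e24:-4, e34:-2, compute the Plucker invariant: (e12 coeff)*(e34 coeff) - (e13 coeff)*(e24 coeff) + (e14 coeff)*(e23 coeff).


Plucker relation: af - be + cd
a*f = 4*(-2) = -8
b*e = (-4)*(-4) = 16
c*d = (-1)*(-2) = 2
af - be + cd = -8 - 16 + 2
= -22


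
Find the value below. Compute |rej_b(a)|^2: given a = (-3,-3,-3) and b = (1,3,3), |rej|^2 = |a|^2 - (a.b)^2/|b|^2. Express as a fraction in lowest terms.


|a|^2 = (-3)^2 + (-3)^2 + (-3)^2 = 27
|b|^2 = 1^2 + 3^2 + 3^2 = 19
a . b = (-3)*1 + (-3)*3 + (-3)*3 = -21
(a.b)^2 = (-21)^2 = 441
|rej|^2 = 27 - 441/19
= (513 - 441)/19
= 72/19
In lowest terms: 72/19


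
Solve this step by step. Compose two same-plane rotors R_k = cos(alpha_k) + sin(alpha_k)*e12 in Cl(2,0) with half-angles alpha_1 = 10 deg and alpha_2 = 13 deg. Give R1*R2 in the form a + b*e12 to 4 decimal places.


Same-plane rotors commute and their half-angles add:
R1*R2 = cos(a1 + a2) + sin(a1 + a2)*e12.
a1 + a2 = 10 + 13 = 23 deg
cos(23 deg) = 0.9205
sin(23 deg) = 0.3907
R1*R2 = 0.9205 + 0.3907*e12
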